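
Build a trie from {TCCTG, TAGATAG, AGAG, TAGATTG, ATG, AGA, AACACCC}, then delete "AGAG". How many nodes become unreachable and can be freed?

1

Walk "AGAG" from the leaf back toward the root, removing each node that no remaining word uses.
The suffix "G" (1 node) is used only by "AGAG"; "AGA" is itself a stored word, so pruning stops there.
Nodes removed: 1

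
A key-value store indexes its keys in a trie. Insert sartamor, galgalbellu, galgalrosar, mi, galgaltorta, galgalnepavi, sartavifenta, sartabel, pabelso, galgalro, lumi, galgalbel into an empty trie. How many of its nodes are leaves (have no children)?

A leaf is a node with no children — equivalently, the end of a word that is not a proper prefix of any other stored word.
Those words: "galgalbellu", "galgalnepavi", "galgalrosar", "galgaltorta", "lumi", "mi", "pabelso", "sartabel", "sartamor", "sartavifenta"
Leaf count: 10

10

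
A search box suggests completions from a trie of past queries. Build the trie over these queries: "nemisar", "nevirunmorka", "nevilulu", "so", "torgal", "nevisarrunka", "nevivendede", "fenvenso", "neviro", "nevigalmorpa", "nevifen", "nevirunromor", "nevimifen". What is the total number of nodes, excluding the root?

74

Trace insertions, counting only characters that open a new branch:
  "nemisar" → 7 new (n, e, m, i, s, a, r)
  "nevirunmorka" → prefix "ne" already present; 10 new (v, i, r, u, n, m, o, r, k, a)
  "nevilulu" → prefix "nevi" already present; 4 new (l, u, l, u)
  "so" → 2 new (s, o)
  "torgal" → 6 new (t, o, r, g, a, l)
  "nevisarrunka" → prefix "nevi" already present; 8 new (s, a, r, r, u, n, k, a)
  "nevivendede" → prefix "nevi" already present; 7 new (v, e, n, d, e, d, e)
  "fenvenso" → 8 new (f, e, n, v, e, n, s, o)
  "neviro" → prefix "nevir" already present; 1 new (o)
  "nevigalmorpa" → prefix "nevi" already present; 8 new (g, a, l, m, o, r, p, a)
  "nevifen" → prefix "nevi" already present; 3 new (f, e, n)
  "nevirunromor" → prefix "nevirun" already present; 5 new (r, o, m, o, r)
  "nevimifen" → prefix "nevi" already present; 5 new (m, i, f, e, n)
Total nodes = 7 + 10 + 4 + 2 + 6 + 8 + 7 + 8 + 1 + 8 + 3 + 5 + 5 = 74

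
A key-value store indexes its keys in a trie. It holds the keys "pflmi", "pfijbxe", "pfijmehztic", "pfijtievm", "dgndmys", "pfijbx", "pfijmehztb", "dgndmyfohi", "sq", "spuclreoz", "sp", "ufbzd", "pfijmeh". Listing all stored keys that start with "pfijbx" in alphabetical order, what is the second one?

pfijbxe

Filter for "pfijbx…" and sort: "pfijbx", "pfijbxe"
Position 2: pfijbxe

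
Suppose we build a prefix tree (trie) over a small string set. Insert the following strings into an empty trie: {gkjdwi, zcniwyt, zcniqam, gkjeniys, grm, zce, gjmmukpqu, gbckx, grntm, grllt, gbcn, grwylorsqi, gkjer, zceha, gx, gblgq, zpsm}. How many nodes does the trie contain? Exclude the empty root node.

61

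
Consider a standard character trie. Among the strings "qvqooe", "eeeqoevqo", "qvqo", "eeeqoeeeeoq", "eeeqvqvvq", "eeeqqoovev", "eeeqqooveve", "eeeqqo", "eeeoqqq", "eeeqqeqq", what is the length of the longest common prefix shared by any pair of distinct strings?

10

The deepest shared node is where two words last agree before diverging.
e.g. "eeeqqoovev" and "eeeqqooveve" share the prefix "eeeqqoovev" of length 10; no pair shares a longer one.
Longest shared-prefix length: 10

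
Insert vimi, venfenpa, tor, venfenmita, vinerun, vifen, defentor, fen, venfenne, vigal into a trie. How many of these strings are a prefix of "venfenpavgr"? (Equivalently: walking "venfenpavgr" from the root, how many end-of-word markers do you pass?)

1

Traverse "venfenpavgr" character by character; count nodes along the way that are marked as word ends.
Prefixes of the query that are stored words: "venfenpa"
Count: 1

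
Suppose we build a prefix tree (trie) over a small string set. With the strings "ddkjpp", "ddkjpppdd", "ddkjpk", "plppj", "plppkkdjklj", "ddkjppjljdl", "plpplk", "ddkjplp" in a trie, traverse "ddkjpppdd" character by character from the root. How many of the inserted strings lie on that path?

Traverse "ddkjpppdd" character by character; count nodes along the way that are marked as word ends.
Prefixes of the query that are stored words: "ddkjpp", "ddkjpppdd"
Count: 2

2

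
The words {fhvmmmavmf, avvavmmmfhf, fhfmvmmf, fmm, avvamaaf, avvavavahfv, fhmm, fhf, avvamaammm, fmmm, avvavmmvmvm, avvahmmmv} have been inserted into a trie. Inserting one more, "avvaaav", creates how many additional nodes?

"avva" is already a path in the trie; the remaining "aav" must be added.
New nodes needed: |"avvaaav"| − 4 = 7 − 4 = 3.

3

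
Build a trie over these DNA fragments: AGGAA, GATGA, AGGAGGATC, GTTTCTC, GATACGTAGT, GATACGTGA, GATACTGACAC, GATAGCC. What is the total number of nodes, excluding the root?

Trace insertions, counting only characters that open a new branch:
  "AGGAA" → 5 new (A, G, G, A, A)
  "GATGA" → 5 new (G, A, T, G, A)
  "AGGAGGATC" → prefix "AGGA" already present; 5 new (G, G, A, T, C)
  "GTTTCTC" → prefix "G" already present; 6 new (T, T, T, C, T, C)
  "GATACGTAGT" → prefix "GAT" already present; 7 new (A, C, G, T, A, G, T)
  "GATACGTGA" → prefix "GATACGT" already present; 2 new (G, A)
  "GATACTGACAC" → prefix "GATAC" already present; 6 new (T, G, A, C, A, C)
  "GATAGCC" → prefix "GATA" already present; 3 new (G, C, C)
Total nodes = 5 + 5 + 5 + 6 + 7 + 2 + 6 + 3 = 39

39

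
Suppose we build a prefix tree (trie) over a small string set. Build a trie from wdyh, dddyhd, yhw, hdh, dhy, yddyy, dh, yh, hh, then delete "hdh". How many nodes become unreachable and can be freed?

2

After clearing the end-marker at "hdh", prune upward until reaching a node still needed by another word.
The suffix "dh" (2 nodes) is used only by "hdh"; the node for "h" still has the child "h", so pruning stops there.
Nodes removed: 2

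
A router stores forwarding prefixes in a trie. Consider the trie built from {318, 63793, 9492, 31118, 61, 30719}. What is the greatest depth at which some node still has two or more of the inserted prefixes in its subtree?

Equivalently: take the maximum, over all pairs, of their longest common prefix length.
"31118" and "318" agree on "31" (2 characters) before diverging; nothing deeper is shared.
Longest shared-prefix length: 2

2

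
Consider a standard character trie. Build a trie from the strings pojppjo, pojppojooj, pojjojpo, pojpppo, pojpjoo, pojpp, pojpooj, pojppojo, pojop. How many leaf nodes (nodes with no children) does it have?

7

A leaf is a node with no children — equivalently, the end of a word that is not a proper prefix of any other stored word.
Those words: "pojjojpo", "pojop", "pojpjoo", "pojpooj", "pojppjo", "pojppojooj", "pojpppo"
Leaf count: 7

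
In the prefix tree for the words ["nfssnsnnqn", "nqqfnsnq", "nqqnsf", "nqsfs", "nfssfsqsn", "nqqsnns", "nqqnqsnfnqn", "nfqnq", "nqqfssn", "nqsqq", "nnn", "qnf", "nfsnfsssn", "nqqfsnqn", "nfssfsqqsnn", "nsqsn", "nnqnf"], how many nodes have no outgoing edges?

Leaves are exactly the stored words that no other stored word extends.
Those words: "nfqnq", "nfsnfsssn", "nfssfsqqsnn", "nfssfsqsn", "nfssnsnnqn", "nnn", "nnqnf", "nqqfnsnq", "nqqfsnqn", "nqqfssn", "nqqnqsnfnqn", "nqqnsf", "nqqsnns", "nqsfs", "nqsqq", "nsqsn", "qnf"
Leaf count: 17

17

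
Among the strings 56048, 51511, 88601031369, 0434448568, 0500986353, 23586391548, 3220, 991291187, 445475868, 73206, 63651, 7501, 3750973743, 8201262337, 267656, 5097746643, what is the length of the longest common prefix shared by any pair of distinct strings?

1

Look for the deepest trie node that still has at least two words in its subtree.
e.g. "0434448568" and "0500986353" share the prefix "0" of length 1; no pair shares a longer one.
Longest shared-prefix length: 1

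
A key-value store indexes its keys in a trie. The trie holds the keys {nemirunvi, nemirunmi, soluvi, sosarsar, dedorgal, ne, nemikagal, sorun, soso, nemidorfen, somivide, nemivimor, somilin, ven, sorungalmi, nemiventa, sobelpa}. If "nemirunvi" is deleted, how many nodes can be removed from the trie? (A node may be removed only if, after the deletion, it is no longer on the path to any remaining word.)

2

A node on "nemirunvi"'s path can go only if nothing else ends at it or branches off below it.
The suffix "vi" (2 nodes) is used only by "nemirunvi"; the node for "nemirun" still has the child "m", so pruning stops there.
Nodes removed: 2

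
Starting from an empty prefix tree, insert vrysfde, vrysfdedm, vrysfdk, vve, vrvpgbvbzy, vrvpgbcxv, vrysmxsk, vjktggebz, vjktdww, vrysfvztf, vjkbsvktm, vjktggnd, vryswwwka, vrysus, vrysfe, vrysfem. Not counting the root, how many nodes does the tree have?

59

Count nodes per top-level branch (shared prefixes stored once):
  'v'-branch (vjkbsvktm, vjktdww, vjktggebz, vjktggnd, vrvpgbcxv, vrvpgbvbzy, vrysfde, vrysfdedm, vrysfdk, vrysfe, vrysfem, vrysfvztf, vrysmxsk, vrysus, vryswwwka, vve): 59 nodes
Sum: 59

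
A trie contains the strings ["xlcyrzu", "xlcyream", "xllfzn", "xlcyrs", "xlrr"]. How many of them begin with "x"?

5

Filter for entries beginning with "x":
Words under "x": xlcyream, xlcyrs, xlcyrzu, xllfzn, xlrr
Count: 5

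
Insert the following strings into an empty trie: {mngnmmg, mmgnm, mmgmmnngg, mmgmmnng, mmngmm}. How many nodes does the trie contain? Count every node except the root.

For each word, the new-node count is its length minus the longest prefix already in the trie:
  "mngnmmg" → 7 new (m, n, g, n, m, m, g)
  "mmgnm" → prefix "m" already present; 4 new (m, g, n, m)
  "mmgmmnngg" → prefix "mmg" already present; 6 new (m, m, n, n, g, g)
  "mmgmmnng" → prefix "mmgmmnng" already present; 0 new (none)
  "mmngmm" → prefix "mm" already present; 4 new (n, g, m, m)
Total nodes = 7 + 4 + 6 + 0 + 4 = 21

21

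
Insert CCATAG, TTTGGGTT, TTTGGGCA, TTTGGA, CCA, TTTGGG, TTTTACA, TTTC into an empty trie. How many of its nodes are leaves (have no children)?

6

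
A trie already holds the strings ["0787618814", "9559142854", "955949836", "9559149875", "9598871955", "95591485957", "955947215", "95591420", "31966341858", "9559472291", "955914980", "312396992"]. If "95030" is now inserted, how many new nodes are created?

3

The longest prefix of "95030" already in the trie is "95" (length 2).
Each of the 3 remaining characters creates one node.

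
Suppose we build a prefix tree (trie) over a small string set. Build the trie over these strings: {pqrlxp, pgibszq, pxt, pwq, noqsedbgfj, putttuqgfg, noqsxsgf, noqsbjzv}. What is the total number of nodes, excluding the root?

43

Count nodes per top-level branch (shared prefixes stored once):
  'n'-branch (noqsbjzv, noqsedbgfj, noqsxsgf): 18 nodes
  'p'-branch (pgibszq, pqrlxp, putttuqgfg, pwq, pxt): 25 nodes
Sum: 43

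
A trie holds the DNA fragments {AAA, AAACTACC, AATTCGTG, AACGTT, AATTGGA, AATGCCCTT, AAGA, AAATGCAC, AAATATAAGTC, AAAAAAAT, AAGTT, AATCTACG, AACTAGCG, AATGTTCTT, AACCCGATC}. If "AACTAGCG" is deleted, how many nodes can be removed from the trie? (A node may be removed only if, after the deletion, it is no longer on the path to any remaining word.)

A node on "AACTAGCG"'s path can go only if nothing else ends at it or branches off below it.
The suffix "TAGCG" (5 nodes) is used only by "AACTAGCG"; the node for "AAC" still has the child "G", so pruning stops there.
Nodes removed: 5

5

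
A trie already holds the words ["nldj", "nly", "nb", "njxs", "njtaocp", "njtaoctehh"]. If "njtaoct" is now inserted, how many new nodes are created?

"njtaoct" is already a full path in the trie; only an end-marker is added.
No new nodes are needed: 0.

0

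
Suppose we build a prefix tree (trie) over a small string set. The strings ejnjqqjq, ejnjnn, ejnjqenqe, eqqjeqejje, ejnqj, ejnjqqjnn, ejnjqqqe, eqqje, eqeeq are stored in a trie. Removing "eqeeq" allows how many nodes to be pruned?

3

A node on "eqeeq"'s path can go only if nothing else ends at it or branches off below it.
The suffix "eeq" (3 nodes) is used only by "eqeeq"; the node for "eq" still has the child "q", so pruning stops there.
Nodes removed: 3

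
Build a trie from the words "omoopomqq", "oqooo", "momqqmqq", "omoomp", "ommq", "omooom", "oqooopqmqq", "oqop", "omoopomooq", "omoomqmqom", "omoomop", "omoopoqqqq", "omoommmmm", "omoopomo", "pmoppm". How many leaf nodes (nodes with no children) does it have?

13

Leaves are exactly the stored words that no other stored word extends.
Those words: "momqqmqq", "ommq", "omoommmmm", "omoomop", "omoomp", "omoomqmqom", "omooom", "omoopomooq", "omoopomqq", "omoopoqqqq", "oqooopqmqq", "oqop", "pmoppm"
Leaf count: 13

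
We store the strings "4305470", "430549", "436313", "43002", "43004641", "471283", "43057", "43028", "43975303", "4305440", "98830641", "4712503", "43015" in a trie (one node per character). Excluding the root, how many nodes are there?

Trace insertions, counting only characters that open a new branch:
  "4305470" → 7 new (4, 3, 0, 5, 4, 7, 0)
  "430549" → prefix "43054" already present; 1 new (9)
  "436313" → prefix "43" already present; 4 new (6, 3, 1, 3)
  "43002" → prefix "430" already present; 2 new (0, 2)
  "43004641" → prefix "4300" already present; 4 new (4, 6, 4, 1)
  "471283" → prefix "4" already present; 5 new (7, 1, 2, 8, 3)
  "43057" → prefix "4305" already present; 1 new (7)
  "43028" → prefix "430" already present; 2 new (2, 8)
  "43975303" → prefix "43" already present; 6 new (9, 7, 5, 3, 0, 3)
  "4305440" → prefix "43054" already present; 2 new (4, 0)
  "98830641" → 8 new (9, 8, 8, 3, 0, 6, 4, 1)
  "4712503" → prefix "4712" already present; 3 new (5, 0, 3)
  "43015" → prefix "430" already present; 2 new (1, 5)
Total nodes = 7 + 1 + 4 + 2 + 4 + 5 + 1 + 2 + 6 + 2 + 8 + 3 + 2 = 47

47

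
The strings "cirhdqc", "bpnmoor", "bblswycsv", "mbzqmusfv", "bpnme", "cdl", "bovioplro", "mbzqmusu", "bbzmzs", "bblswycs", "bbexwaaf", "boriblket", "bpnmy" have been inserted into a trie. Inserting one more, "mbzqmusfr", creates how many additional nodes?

1

The longest prefix of "mbzqmusfr" already in the trie is "mbzqmusf" (length 8).
So 9 − 8 = 1 new nodes.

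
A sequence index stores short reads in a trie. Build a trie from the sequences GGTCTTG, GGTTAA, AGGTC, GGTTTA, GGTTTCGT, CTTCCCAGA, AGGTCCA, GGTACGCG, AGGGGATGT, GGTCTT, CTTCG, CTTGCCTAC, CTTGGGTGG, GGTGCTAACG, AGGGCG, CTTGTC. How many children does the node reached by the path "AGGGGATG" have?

Follow the path "AGGGGATG" to its node, then look at its outgoing edges.
Characters that immediately follow "AGGGGATG" among the stored strings: {T}.
That node has 1 child edge.

1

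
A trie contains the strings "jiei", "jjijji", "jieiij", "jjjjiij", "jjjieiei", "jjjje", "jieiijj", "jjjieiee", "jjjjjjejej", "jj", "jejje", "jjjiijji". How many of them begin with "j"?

12

Traverse to the node for "j", then collect every word in that subtree.
Matches: "jejje", "jiei", "jieiij", "jieiijj", "jj", "jjijji", "jjjieiee", "jjjieiei", "jjjiijji", "jjjje", "jjjjiij", "jjjjjjejej"
Count: 12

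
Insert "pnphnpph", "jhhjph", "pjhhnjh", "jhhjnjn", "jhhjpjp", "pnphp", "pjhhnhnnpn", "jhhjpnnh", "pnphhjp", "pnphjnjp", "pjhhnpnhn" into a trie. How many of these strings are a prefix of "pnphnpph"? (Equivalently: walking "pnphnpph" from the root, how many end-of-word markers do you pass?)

Traverse "pnphnpph" character by character; count nodes along the way that are marked as word ends.
Prefixes of the query that are stored words: "pnphnpph"
Count: 1

1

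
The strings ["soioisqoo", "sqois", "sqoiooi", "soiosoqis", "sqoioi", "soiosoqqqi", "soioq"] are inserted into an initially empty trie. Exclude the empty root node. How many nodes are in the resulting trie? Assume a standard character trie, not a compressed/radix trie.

26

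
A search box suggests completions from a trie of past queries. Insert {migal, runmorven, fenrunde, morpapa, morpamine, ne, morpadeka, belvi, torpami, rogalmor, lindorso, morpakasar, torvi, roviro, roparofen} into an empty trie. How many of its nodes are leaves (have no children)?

A leaf is a node with no children — equivalently, the end of a word that is not a proper prefix of any other stored word.
Those words: "belvi", "fenrunde", "lindorso", "migal", "morpadeka", "morpakasar", "morpamine", "morpapa", "ne", "rogalmor", "roparofen", "roviro", "runmorven", "torpami", "torvi"
Leaf count: 15

15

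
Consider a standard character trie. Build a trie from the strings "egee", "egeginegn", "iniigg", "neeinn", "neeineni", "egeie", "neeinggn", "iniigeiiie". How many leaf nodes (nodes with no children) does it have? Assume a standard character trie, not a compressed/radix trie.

A leaf is a node with no children — equivalently, the end of a word that is not a proper prefix of any other stored word.
Those words: "egee", "egeginegn", "egeie", "iniigeiiie", "iniigg", "neeineni", "neeinggn", "neeinn"
Leaf count: 8

8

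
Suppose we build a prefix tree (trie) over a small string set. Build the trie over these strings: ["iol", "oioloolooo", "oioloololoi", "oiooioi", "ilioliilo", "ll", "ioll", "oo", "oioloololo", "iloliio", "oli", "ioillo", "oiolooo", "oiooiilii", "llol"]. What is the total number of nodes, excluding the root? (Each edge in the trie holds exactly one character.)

50

Count nodes per top-level branch (shared prefixes stored once):
  'i'-branch (ilioliilo, iloliio, ioillo, iol, ioll): 21 nodes
  'l'-branch (ll, llol): 4 nodes
  'o'-branch (oioloololo, oioloololoi, oioloolooo, oiolooo, oiooiilii, oiooioi, oli, oo): 25 nodes
Sum: 50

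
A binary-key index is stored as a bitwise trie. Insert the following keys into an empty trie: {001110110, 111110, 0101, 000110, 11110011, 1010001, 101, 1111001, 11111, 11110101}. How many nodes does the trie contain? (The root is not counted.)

35

Trace insertions, counting only characters that open a new branch:
  "001110110" → 9 new (0, 0, 1, 1, 1, 0, 1, 1, 0)
  "111110" → 6 new (1, 1, 1, 1, 1, 0)
  "0101" → prefix "0" already present; 3 new (1, 0, 1)
  "000110" → prefix "00" already present; 4 new (0, 1, 1, 0)
  "11110011" → prefix "1111" already present; 4 new (0, 0, 1, 1)
  "1010001" → prefix "1" already present; 6 new (0, 1, 0, 0, 0, 1)
  "101" → prefix "101" already present; 0 new (none)
  "1111001" → prefix "1111001" already present; 0 new (none)
  "11111" → prefix "11111" already present; 0 new (none)
  "11110101" → prefix "11110" already present; 3 new (1, 0, 1)
Total nodes = 9 + 6 + 3 + 4 + 4 + 6 + 0 + 0 + 0 + 3 = 35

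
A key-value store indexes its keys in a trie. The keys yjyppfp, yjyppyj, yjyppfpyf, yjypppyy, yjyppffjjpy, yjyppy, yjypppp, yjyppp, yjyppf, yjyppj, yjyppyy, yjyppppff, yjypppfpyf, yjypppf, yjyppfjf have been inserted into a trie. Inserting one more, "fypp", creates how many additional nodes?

Nothing in the trie begins with "f"; the whole of "fypp" is new.
4 − 0 = 4 new nodes.

4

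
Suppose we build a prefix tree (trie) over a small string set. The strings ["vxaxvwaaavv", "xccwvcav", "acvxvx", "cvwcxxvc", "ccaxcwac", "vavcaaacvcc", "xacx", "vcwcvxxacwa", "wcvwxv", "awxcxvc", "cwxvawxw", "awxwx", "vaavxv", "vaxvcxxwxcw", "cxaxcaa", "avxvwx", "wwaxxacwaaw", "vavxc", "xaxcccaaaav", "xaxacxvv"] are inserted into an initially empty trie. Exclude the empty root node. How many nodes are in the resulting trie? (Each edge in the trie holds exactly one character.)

134

For each word, the new-node count is its length minus the longest prefix already in the trie:
  "vxaxvwaaavv" → 11 new (v, x, a, x, v, w, a, a, a, v, v)
  "xccwvcav" → 8 new (x, c, c, w, v, c, a, v)
  "acvxvx" → 6 new (a, c, v, x, v, x)
  "cvwcxxvc" → 8 new (c, v, w, c, x, x, v, c)
  "ccaxcwac" → prefix "c" already present; 7 new (c, a, x, c, w, a, c)
  "vavcaaacvcc" → prefix "v" already present; 10 new (a, v, c, a, a, a, c, v, c, c)
  "xacx" → prefix "x" already present; 3 new (a, c, x)
  "vcwcvxxacwa" → prefix "v" already present; 10 new (c, w, c, v, x, x, a, c, w, a)
  "wcvwxv" → 6 new (w, c, v, w, x, v)
  "awxcxvc" → prefix "a" already present; 6 new (w, x, c, x, v, c)
  "cwxvawxw" → prefix "c" already present; 7 new (w, x, v, a, w, x, w)
  "awxwx" → prefix "awx" already present; 2 new (w, x)
  "vaavxv" → prefix "va" already present; 4 new (a, v, x, v)
  "vaxvcxxwxcw" → prefix "va" already present; 9 new (x, v, c, x, x, w, x, c, w)
  "cxaxcaa" → prefix "c" already present; 6 new (x, a, x, c, a, a)
  "avxvwx" → prefix "a" already present; 5 new (v, x, v, w, x)
  "wwaxxacwaaw" → prefix "w" already present; 10 new (w, a, x, x, a, c, w, a, a, w)
  "vavxc" → prefix "vav" already present; 2 new (x, c)
  "xaxcccaaaav" → prefix "xa" already present; 9 new (x, c, c, c, a, a, a, a, v)
  "xaxacxvv" → prefix "xax" already present; 5 new (a, c, x, v, v)
Total nodes = 11 + 8 + 6 + 8 + 7 + 10 + 3 + 10 + 6 + 6 + 7 + 2 + 4 + 9 + 6 + 5 + 10 + 2 + 9 + 5 = 134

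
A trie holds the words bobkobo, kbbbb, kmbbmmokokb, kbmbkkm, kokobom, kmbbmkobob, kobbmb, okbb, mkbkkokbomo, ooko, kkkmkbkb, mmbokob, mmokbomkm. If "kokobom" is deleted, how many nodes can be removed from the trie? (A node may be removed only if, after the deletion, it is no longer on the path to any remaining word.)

A node on "kokobom"'s path can go only if nothing else ends at it or branches off below it.
The suffix "kobom" (5 nodes) is used only by "kokobom"; the node for "ko" still has the child "b", so pruning stops there.
Nodes removed: 5

5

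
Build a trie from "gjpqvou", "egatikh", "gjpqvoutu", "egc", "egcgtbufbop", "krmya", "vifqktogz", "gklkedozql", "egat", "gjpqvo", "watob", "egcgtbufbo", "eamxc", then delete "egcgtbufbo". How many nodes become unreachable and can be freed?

After clearing the end-marker at "egcgtbufbo", prune upward until reaching a node still needed by another word.
Every node on "egcgtbufbo" is still needed (e.g. by "egcgtbufbop"), so nothing is freed.
Nodes removed: 0

0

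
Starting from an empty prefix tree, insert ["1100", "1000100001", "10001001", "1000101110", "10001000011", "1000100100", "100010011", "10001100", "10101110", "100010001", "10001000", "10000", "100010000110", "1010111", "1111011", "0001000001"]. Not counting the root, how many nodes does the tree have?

49

Count nodes per top-level branch (shared prefixes stored once):
  '0'-branch (0001000001): 10 nodes
  '1'-branch (10000, 10001000, 1000100001, 10001000011, 100010000110, 100010001, 10001001, 1000100100, 100010011, 1000101110, 10001100, 1010111, 10101110, 1100, 1111011): 39 nodes
Sum: 49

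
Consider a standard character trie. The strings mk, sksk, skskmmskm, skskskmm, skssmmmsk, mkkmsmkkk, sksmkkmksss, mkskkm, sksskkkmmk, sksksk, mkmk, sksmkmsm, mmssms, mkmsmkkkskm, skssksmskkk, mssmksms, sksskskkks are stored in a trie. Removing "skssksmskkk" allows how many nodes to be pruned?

5

Walk "skssksmskkk" from the leaf back toward the root, removing each node that no remaining word uses.
The suffix "mskkk" (5 nodes) is used only by "skssksmskkk"; the node for "skssks" still has the child "k", so pruning stops there.
Nodes removed: 5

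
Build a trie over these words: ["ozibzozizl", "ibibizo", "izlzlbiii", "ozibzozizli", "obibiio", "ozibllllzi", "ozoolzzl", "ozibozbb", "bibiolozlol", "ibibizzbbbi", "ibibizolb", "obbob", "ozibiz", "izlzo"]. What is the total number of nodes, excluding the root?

72

Insert word by word; a character creates a node only if that edge doesn't already exist:
  "ozibzozizl" → 10 new (o, z, i, b, z, o, z, i, z, l)
  "ibibizo" → 7 new (i, b, i, b, i, z, o)
  "izlzlbiii" → prefix "i" already present; 8 new (z, l, z, l, b, i, i, i)
  "ozibzozizli" → prefix "ozibzozizl" already present; 1 new (i)
  "obibiio" → prefix "o" already present; 6 new (b, i, b, i, i, o)
  "ozibllllzi" → prefix "ozib" already present; 6 new (l, l, l, l, z, i)
  "ozoolzzl" → prefix "oz" already present; 6 new (o, o, l, z, z, l)
  "ozibozbb" → prefix "ozib" already present; 4 new (o, z, b, b)
  "bibiolozlol" → 11 new (b, i, b, i, o, l, o, z, l, o, l)
  "ibibizzbbbi" → prefix "ibibiz" already present; 5 new (z, b, b, b, i)
  "ibibizolb" → prefix "ibibizo" already present; 2 new (l, b)
  "obbob" → prefix "ob" already present; 3 new (b, o, b)
  "ozibiz" → prefix "ozib" already present; 2 new (i, z)
  "izlzo" → prefix "izlz" already present; 1 new (o)
Total nodes = 10 + 7 + 8 + 1 + 6 + 6 + 6 + 4 + 11 + 5 + 2 + 3 + 2 + 1 = 72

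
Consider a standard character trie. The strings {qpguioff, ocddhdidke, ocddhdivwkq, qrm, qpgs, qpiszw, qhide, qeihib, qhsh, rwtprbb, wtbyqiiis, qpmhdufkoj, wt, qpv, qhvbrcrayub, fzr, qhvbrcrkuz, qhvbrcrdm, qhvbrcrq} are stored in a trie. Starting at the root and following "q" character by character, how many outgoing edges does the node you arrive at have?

Walk "q" from the root, arriving at one node.
Distinct next characters after "q": e, h, p, r.
That node has 4 child edges.

4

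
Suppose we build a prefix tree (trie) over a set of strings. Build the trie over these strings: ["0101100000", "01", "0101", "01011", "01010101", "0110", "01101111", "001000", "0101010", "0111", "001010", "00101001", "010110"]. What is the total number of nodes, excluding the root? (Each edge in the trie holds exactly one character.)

Count nodes per top-level branch (shared prefixes stored once):
  '0'-branch (001000, 001010, 00101001, 01, 0101, 0101010, 01010101, 01011, 010110, 0101100000, 0110, 01101111, 0111): 30 nodes
Sum: 30

30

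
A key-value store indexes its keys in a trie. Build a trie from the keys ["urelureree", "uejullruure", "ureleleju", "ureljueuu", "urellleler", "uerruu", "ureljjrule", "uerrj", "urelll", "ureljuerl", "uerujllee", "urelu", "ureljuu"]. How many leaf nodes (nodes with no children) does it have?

11

A leaf is a node with no children — equivalently, the end of a word that is not a proper prefix of any other stored word.
Those words: "uejullruure", "uerrj", "uerruu", "uerujllee", "ureleleju", "ureljjrule", "ureljuerl", "ureljueuu", "ureljuu", "urellleler", "urelureree"
Leaf count: 11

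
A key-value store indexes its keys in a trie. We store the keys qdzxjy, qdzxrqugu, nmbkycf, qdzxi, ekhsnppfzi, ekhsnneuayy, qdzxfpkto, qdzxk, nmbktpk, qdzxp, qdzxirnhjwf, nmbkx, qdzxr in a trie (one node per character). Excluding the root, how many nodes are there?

52

Insert word by word; a character creates a node only if that edge doesn't already exist:
  "qdzxjy" → 6 new (q, d, z, x, j, y)
  "qdzxrqugu" → prefix "qdzx" already present; 5 new (r, q, u, g, u)
  "nmbkycf" → 7 new (n, m, b, k, y, c, f)
  "qdzxi" → prefix "qdzx" already present; 1 new (i)
  "ekhsnppfzi" → 10 new (e, k, h, s, n, p, p, f, z, i)
  "ekhsnneuayy" → prefix "ekhsn" already present; 6 new (n, e, u, a, y, y)
  "qdzxfpkto" → prefix "qdzx" already present; 5 new (f, p, k, t, o)
  "qdzxk" → prefix "qdzx" already present; 1 new (k)
  "nmbktpk" → prefix "nmbk" already present; 3 new (t, p, k)
  "qdzxp" → prefix "qdzx" already present; 1 new (p)
  "qdzxirnhjwf" → prefix "qdzxi" already present; 6 new (r, n, h, j, w, f)
  "nmbkx" → prefix "nmbk" already present; 1 new (x)
  "qdzxr" → prefix "qdzxr" already present; 0 new (none)
Total nodes = 6 + 5 + 7 + 1 + 10 + 6 + 5 + 1 + 3 + 1 + 6 + 1 + 0 = 52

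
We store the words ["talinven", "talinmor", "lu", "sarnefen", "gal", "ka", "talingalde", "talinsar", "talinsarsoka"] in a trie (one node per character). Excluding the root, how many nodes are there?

Trie structure (* marks end of a word):
(root)
├─ g
│  └─ a
│     └─ l *
├─ k
│  └─ a *
├─ l
│  └─ u *
├─ s
│  └─ a
│     └─ r
│        └─ n
│           └─ e
│              └─ f
│                 └─ e
│                    └─ n *
└─ t
   └─ a
      └─ l
         └─ i
            └─ n
               ├─ g
               │  └─ a
               │     └─ l
               │        └─ d
               │           └─ e *
               ├─ m
               │  └─ o
               │     └─ r *
               ├─ s
               │  └─ a
               │     └─ r *
               │        └─ s
               │           └─ o
               │              └─ k
               │                 └─ a *
               └─ v
                  └─ e
                     └─ n *
Counting every labelled node above: 38.

38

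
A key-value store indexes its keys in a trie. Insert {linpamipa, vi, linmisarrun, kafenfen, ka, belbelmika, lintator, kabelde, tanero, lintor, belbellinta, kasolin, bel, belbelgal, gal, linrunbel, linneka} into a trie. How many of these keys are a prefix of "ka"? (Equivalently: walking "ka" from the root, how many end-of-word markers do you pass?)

1

Traverse "ka" character by character; count nodes along the way that are marked as word ends.
Prefixes of the query that are stored words: "ka"
Count: 1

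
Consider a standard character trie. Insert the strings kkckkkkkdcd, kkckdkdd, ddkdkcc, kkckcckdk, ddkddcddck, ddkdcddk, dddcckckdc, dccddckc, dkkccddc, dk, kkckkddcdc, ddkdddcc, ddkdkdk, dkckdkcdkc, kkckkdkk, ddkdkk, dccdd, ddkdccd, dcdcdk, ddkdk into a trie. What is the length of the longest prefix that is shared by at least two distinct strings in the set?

6

Equivalently: take the maximum, over all pairs, of their longest common prefix length.
e.g. "kkckkddcdc" and "kkckkdkk" share the prefix "kkckkd" of length 6; no pair shares a longer one.
Longest shared-prefix length: 6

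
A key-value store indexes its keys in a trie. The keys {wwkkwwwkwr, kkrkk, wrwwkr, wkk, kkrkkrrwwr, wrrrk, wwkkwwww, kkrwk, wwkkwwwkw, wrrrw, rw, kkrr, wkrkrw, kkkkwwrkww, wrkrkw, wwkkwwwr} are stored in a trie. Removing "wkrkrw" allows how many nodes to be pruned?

Walk "wkrkrw" from the leaf back toward the root, removing each node that no remaining word uses.
The suffix "rkrw" (4 nodes) is used only by "wkrkrw"; the node for "wk" still has the child "k", so pruning stops there.
Nodes removed: 4

4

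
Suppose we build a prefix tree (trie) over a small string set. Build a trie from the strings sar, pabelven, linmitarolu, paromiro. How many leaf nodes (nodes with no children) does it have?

A leaf is a node with no children — equivalently, the end of a word that is not a proper prefix of any other stored word.
Those words: "linmitarolu", "pabelven", "paromiro", "sar"
Leaf count: 4

4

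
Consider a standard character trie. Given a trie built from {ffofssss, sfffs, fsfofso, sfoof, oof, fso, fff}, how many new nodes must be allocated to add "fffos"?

2

The longest prefix of "fffos" already in the trie is "fff" (length 3).
Each of the 2 remaining characters creates one node.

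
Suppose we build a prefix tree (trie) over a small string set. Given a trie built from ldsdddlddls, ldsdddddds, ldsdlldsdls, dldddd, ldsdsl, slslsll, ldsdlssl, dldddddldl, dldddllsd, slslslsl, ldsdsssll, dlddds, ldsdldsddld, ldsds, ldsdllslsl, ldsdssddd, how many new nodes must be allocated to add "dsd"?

2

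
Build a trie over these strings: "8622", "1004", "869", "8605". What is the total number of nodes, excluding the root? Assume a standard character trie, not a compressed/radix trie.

11

Trace insertions, counting only characters that open a new branch:
  "8622" → 4 new (8, 6, 2, 2)
  "1004" → 4 new (1, 0, 0, 4)
  "869" → prefix "86" already present; 1 new (9)
  "8605" → prefix "86" already present; 2 new (0, 5)
Total nodes = 4 + 4 + 1 + 2 = 11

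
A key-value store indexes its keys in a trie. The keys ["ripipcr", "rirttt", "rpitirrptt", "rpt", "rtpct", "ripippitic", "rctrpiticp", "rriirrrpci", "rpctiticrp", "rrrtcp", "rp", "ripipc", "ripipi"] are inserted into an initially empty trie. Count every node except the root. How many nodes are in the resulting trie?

61

Trace insertions, counting only characters that open a new branch:
  "ripipcr" → 7 new (r, i, p, i, p, c, r)
  "rirttt" → prefix "ri" already present; 4 new (r, t, t, t)
  "rpitirrptt" → prefix "r" already present; 9 new (p, i, t, i, r, r, p, t, t)
  "rpt" → prefix "rp" already present; 1 new (t)
  "rtpct" → prefix "r" already present; 4 new (t, p, c, t)
  "ripippitic" → prefix "ripip" already present; 5 new (p, i, t, i, c)
  "rctrpiticp" → prefix "r" already present; 9 new (c, t, r, p, i, t, i, c, p)
  "rriirrrpci" → prefix "r" already present; 9 new (r, i, i, r, r, r, p, c, i)
  "rpctiticrp" → prefix "rp" already present; 8 new (c, t, i, t, i, c, r, p)
  "rrrtcp" → prefix "rr" already present; 4 new (r, t, c, p)
  "rp" → prefix "rp" already present; 0 new (none)
  "ripipc" → prefix "ripipc" already present; 0 new (none)
  "ripipi" → prefix "ripip" already present; 1 new (i)
Total nodes = 7 + 4 + 9 + 1 + 4 + 5 + 9 + 9 + 8 + 4 + 0 + 0 + 1 = 61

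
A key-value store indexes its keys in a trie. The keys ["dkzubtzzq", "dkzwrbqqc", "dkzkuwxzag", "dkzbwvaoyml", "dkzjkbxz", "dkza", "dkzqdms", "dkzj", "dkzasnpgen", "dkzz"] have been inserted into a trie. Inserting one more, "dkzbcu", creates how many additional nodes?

"dkzb" is already a path in the trie; the remaining "cu" must be added.
New nodes needed: |"dkzbcu"| − 4 = 6 − 4 = 2.

2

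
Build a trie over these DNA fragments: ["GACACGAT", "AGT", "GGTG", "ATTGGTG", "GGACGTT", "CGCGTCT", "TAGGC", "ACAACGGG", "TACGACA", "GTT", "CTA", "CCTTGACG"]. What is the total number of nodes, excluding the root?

For each word, the new-node count is its length minus the longest prefix already in the trie:
  "GACACGAT" → 8 new (G, A, C, A, C, G, A, T)
  "AGT" → 3 new (A, G, T)
  "GGTG" → prefix "G" already present; 3 new (G, T, G)
  "ATTGGTG" → prefix "A" already present; 6 new (T, T, G, G, T, G)
  "GGACGTT" → prefix "GG" already present; 5 new (A, C, G, T, T)
  "CGCGTCT" → 7 new (C, G, C, G, T, C, T)
  "TAGGC" → 5 new (T, A, G, G, C)
  "ACAACGGG" → prefix "A" already present; 7 new (C, A, A, C, G, G, G)
  "TACGACA" → prefix "TA" already present; 5 new (C, G, A, C, A)
  "GTT" → prefix "G" already present; 2 new (T, T)
  "CTA" → prefix "C" already present; 2 new (T, A)
  "CCTTGACG" → prefix "C" already present; 7 new (C, T, T, G, A, C, G)
Total nodes = 8 + 3 + 3 + 6 + 5 + 7 + 5 + 7 + 5 + 2 + 2 + 7 = 60

60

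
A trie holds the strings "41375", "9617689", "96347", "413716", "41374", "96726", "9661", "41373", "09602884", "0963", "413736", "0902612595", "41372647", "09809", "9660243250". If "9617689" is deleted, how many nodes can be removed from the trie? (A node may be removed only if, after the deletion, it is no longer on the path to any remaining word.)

5

After clearing the end-marker at "9617689", prune upward until reaching a node still needed by another word.
The suffix "17689" (5 nodes) is used only by "9617689"; the node for "96" still has the child "3", so pruning stops there.
Nodes removed: 5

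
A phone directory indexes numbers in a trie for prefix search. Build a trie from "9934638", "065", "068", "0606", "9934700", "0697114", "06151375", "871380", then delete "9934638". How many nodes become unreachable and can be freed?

After clearing the end-marker at "9934638", prune upward until reaching a node still needed by another word.
The suffix "638" (3 nodes) is used only by "9934638"; the node for "9934" still has the child "7", so pruning stops there.
Nodes removed: 3

3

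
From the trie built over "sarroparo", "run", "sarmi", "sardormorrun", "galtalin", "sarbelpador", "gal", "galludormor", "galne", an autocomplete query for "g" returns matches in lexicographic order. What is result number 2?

Words with prefix "g", in lexicographic order: "gal", "galludormor", "galne", "galtalin"
The 2nd is galludormor.

galludormor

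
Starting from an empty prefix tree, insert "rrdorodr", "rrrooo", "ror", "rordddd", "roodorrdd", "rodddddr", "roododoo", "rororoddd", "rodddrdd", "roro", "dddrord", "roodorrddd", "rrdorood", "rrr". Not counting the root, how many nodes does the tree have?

53

Count nodes per top-level branch (shared prefixes stored once):
  'd'-branch (dddrord): 7 nodes
  'r'-branch (rodddddr, rodddrdd, roododoo, roodorrdd, roodorrddd, ror, rordddd, roro, rororoddd, rrdorodr, rrdorood, rrr, rrrooo): 46 nodes
Sum: 53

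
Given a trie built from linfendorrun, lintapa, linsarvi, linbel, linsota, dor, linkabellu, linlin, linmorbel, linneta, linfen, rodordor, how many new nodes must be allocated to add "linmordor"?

"linmor" is already a path in the trie; the remaining "dor" must be added.
So 9 − 6 = 3 new nodes.

3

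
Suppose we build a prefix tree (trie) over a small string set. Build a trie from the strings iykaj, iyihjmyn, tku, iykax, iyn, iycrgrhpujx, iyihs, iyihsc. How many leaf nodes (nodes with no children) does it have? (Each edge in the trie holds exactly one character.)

7

Leaves are exactly the stored words that no other stored word extends.
Those words: "iycrgrhpujx", "iyihjmyn", "iyihsc", "iykaj", "iykax", "iyn", "tku"
Leaf count: 7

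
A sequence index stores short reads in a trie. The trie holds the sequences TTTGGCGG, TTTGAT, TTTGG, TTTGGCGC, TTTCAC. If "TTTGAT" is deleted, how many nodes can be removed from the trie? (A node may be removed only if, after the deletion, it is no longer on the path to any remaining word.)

After clearing the end-marker at "TTTGAT", prune upward until reaching a node still needed by another word.
The suffix "AT" (2 nodes) is used only by "TTTGAT"; the node for "TTTG" still has the child "G", so pruning stops there.
Nodes removed: 2

2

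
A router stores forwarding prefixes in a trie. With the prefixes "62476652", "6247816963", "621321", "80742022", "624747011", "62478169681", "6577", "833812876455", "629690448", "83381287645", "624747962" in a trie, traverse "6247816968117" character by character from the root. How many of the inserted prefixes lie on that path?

Check each prefix of "6247816968117" against the stored set — each match is an end-marker on the path.
Prefixes of the query that are stored words: "62478169681"
Count: 1

1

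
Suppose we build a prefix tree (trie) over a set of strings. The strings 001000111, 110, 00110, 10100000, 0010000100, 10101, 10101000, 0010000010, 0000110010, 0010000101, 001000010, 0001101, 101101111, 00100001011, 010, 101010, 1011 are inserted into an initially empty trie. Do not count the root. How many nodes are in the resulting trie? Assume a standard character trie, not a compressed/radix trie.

Trace insertions, counting only characters that open a new branch:
  "001000111" → 9 new (0, 0, 1, 0, 0, 0, 1, 1, 1)
  "110" → 3 new (1, 1, 0)
  "00110" → prefix "001" already present; 2 new (1, 0)
  "10100000" → prefix "1" already present; 7 new (0, 1, 0, 0, 0, 0, 0)
  "0010000100" → prefix "001000" already present; 4 new (0, 1, 0, 0)
  "10101" → prefix "1010" already present; 1 new (1)
  "10101000" → prefix "10101" already present; 3 new (0, 0, 0)
  "0010000010" → prefix "0010000" already present; 3 new (0, 1, 0)
  "0000110010" → prefix "00" already present; 8 new (0, 0, 1, 1, 0, 0, 1, 0)
  "0010000101" → prefix "001000010" already present; 1 new (1)
  "001000010" → prefix "001000010" already present; 0 new (none)
  "0001101" → prefix "000" already present; 4 new (1, 1, 0, 1)
  "101101111" → prefix "101" already present; 6 new (1, 0, 1, 1, 1, 1)
  "00100001011" → prefix "0010000101" already present; 1 new (1)
  "010" → prefix "0" already present; 2 new (1, 0)
  "101010" → prefix "101010" already present; 0 new (none)
  "1011" → prefix "1011" already present; 0 new (none)
Total nodes = 9 + 3 + 2 + 7 + 4 + 1 + 3 + 3 + 8 + 1 + 0 + 4 + 6 + 1 + 2 + 0 + 0 = 54

54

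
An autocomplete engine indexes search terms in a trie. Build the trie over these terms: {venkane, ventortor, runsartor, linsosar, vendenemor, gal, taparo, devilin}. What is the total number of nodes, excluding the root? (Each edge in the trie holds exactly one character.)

53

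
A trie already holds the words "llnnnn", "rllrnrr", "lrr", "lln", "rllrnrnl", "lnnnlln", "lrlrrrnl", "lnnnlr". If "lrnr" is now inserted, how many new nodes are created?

2

Walking "lrnr" from the root, the first 2 characters ("lr") follow existing edges; "n" is the first miss.
New nodes needed: |"lrnr"| − 2 = 4 − 2 = 2.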